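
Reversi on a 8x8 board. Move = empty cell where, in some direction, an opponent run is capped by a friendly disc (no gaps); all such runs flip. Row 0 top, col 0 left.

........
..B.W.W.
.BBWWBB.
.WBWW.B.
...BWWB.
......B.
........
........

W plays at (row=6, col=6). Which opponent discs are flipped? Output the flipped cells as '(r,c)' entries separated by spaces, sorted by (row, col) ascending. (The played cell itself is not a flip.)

Answer: (2,6) (3,6) (4,6) (5,6)

Derivation:
Dir NW: first cell '.' (not opp) -> no flip
Dir N: opp run (5,6) (4,6) (3,6) (2,6) capped by W -> flip
Dir NE: first cell '.' (not opp) -> no flip
Dir W: first cell '.' (not opp) -> no flip
Dir E: first cell '.' (not opp) -> no flip
Dir SW: first cell '.' (not opp) -> no flip
Dir S: first cell '.' (not opp) -> no flip
Dir SE: first cell '.' (not opp) -> no flip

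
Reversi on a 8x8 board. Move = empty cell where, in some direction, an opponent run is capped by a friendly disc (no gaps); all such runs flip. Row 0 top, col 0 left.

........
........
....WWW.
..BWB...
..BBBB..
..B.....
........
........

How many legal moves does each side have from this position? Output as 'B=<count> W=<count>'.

Answer: B=5 W=7

Derivation:
-- B to move --
(1,3): no bracket -> illegal
(1,4): flips 1 -> legal
(1,5): flips 2 -> legal
(1,6): flips 1 -> legal
(1,7): no bracket -> illegal
(2,2): flips 1 -> legal
(2,3): flips 1 -> legal
(2,7): no bracket -> illegal
(3,5): no bracket -> illegal
(3,6): no bracket -> illegal
(3,7): no bracket -> illegal
B mobility = 5
-- W to move --
(2,1): no bracket -> illegal
(2,2): no bracket -> illegal
(2,3): no bracket -> illegal
(3,1): flips 1 -> legal
(3,5): flips 1 -> legal
(3,6): no bracket -> illegal
(4,1): no bracket -> illegal
(4,6): no bracket -> illegal
(5,1): flips 1 -> legal
(5,3): flips 1 -> legal
(5,4): flips 2 -> legal
(5,5): flips 1 -> legal
(5,6): no bracket -> illegal
(6,1): flips 3 -> legal
(6,2): no bracket -> illegal
(6,3): no bracket -> illegal
W mobility = 7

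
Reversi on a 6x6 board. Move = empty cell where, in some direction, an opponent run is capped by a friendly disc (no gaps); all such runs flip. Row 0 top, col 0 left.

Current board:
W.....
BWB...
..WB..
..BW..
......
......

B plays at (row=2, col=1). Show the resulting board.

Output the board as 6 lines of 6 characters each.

Place B at (2,1); scan 8 dirs for brackets.
Dir NW: first cell 'B' (not opp) -> no flip
Dir N: opp run (1,1), next='.' -> no flip
Dir NE: first cell 'B' (not opp) -> no flip
Dir W: first cell '.' (not opp) -> no flip
Dir E: opp run (2,2) capped by B -> flip
Dir SW: first cell '.' (not opp) -> no flip
Dir S: first cell '.' (not opp) -> no flip
Dir SE: first cell 'B' (not opp) -> no flip
All flips: (2,2)

Answer: W.....
BWB...
.BBB..
..BW..
......
......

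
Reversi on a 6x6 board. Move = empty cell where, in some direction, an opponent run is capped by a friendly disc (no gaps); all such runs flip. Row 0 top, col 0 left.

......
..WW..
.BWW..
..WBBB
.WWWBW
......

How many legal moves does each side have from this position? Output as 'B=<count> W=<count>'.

Answer: B=11 W=6

Derivation:
-- B to move --
(0,1): flips 2 -> legal
(0,2): no bracket -> illegal
(0,3): flips 3 -> legal
(0,4): no bracket -> illegal
(1,1): flips 1 -> legal
(1,4): no bracket -> illegal
(2,4): flips 2 -> legal
(3,0): no bracket -> illegal
(3,1): flips 1 -> legal
(4,0): flips 3 -> legal
(5,0): no bracket -> illegal
(5,1): flips 1 -> legal
(5,2): flips 1 -> legal
(5,3): flips 1 -> legal
(5,4): flips 2 -> legal
(5,5): flips 1 -> legal
B mobility = 11
-- W to move --
(1,0): flips 1 -> legal
(1,1): no bracket -> illegal
(2,0): flips 1 -> legal
(2,4): flips 1 -> legal
(2,5): flips 2 -> legal
(3,0): flips 1 -> legal
(3,1): no bracket -> illegal
(5,3): no bracket -> illegal
(5,4): no bracket -> illegal
(5,5): flips 2 -> legal
W mobility = 6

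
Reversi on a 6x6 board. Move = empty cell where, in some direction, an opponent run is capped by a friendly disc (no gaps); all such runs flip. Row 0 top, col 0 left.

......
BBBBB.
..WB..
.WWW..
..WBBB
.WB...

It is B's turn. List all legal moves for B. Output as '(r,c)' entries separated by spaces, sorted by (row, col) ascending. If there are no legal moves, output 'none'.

Answer: (2,1) (4,0) (4,1) (5,0)

Derivation:
(2,0): no bracket -> illegal
(2,1): flips 2 -> legal
(2,4): no bracket -> illegal
(3,0): no bracket -> illegal
(3,4): no bracket -> illegal
(4,0): flips 2 -> legal
(4,1): flips 2 -> legal
(5,0): flips 1 -> legal
(5,3): no bracket -> illegal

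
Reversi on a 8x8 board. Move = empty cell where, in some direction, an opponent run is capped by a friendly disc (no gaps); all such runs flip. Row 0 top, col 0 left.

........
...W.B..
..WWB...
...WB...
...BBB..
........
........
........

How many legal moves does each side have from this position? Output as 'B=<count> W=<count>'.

Answer: B=7 W=6

Derivation:
-- B to move --
(0,2): flips 1 -> legal
(0,3): flips 3 -> legal
(0,4): no bracket -> illegal
(1,1): flips 2 -> legal
(1,2): flips 1 -> legal
(1,4): no bracket -> illegal
(2,1): flips 2 -> legal
(3,1): no bracket -> illegal
(3,2): flips 1 -> legal
(4,2): flips 1 -> legal
B mobility = 7
-- W to move --
(0,4): no bracket -> illegal
(0,5): no bracket -> illegal
(0,6): flips 2 -> legal
(1,4): no bracket -> illegal
(1,6): no bracket -> illegal
(2,5): flips 1 -> legal
(2,6): no bracket -> illegal
(3,2): no bracket -> illegal
(3,5): flips 2 -> legal
(3,6): no bracket -> illegal
(4,2): no bracket -> illegal
(4,6): no bracket -> illegal
(5,2): no bracket -> illegal
(5,3): flips 1 -> legal
(5,4): no bracket -> illegal
(5,5): flips 1 -> legal
(5,6): flips 2 -> legal
W mobility = 6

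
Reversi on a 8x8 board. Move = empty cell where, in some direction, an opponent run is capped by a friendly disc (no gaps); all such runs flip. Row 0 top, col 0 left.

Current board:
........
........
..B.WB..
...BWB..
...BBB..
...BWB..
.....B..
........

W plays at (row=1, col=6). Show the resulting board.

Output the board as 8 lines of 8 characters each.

Place W at (1,6); scan 8 dirs for brackets.
Dir NW: first cell '.' (not opp) -> no flip
Dir N: first cell '.' (not opp) -> no flip
Dir NE: first cell '.' (not opp) -> no flip
Dir W: first cell '.' (not opp) -> no flip
Dir E: first cell '.' (not opp) -> no flip
Dir SW: opp run (2,5) capped by W -> flip
Dir S: first cell '.' (not opp) -> no flip
Dir SE: first cell '.' (not opp) -> no flip
All flips: (2,5)

Answer: ........
......W.
..B.WW..
...BWB..
...BBB..
...BWB..
.....B..
........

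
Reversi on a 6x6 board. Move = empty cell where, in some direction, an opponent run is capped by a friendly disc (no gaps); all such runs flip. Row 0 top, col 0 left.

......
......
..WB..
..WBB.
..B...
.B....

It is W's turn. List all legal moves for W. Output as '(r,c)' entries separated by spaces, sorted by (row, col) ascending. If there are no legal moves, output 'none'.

Answer: (1,4) (2,4) (3,5) (4,4) (5,2)

Derivation:
(1,2): no bracket -> illegal
(1,3): no bracket -> illegal
(1,4): flips 1 -> legal
(2,4): flips 1 -> legal
(2,5): no bracket -> illegal
(3,1): no bracket -> illegal
(3,5): flips 2 -> legal
(4,0): no bracket -> illegal
(4,1): no bracket -> illegal
(4,3): no bracket -> illegal
(4,4): flips 1 -> legal
(4,5): no bracket -> illegal
(5,0): no bracket -> illegal
(5,2): flips 1 -> legal
(5,3): no bracket -> illegal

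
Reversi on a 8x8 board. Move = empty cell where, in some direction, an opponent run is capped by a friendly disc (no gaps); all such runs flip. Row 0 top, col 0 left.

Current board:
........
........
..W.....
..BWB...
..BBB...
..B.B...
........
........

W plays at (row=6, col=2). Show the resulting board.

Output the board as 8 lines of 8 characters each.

Answer: ........
........
..W.....
..WWB...
..WBB...
..W.B...
..W.....
........

Derivation:
Place W at (6,2); scan 8 dirs for brackets.
Dir NW: first cell '.' (not opp) -> no flip
Dir N: opp run (5,2) (4,2) (3,2) capped by W -> flip
Dir NE: first cell '.' (not opp) -> no flip
Dir W: first cell '.' (not opp) -> no flip
Dir E: first cell '.' (not opp) -> no flip
Dir SW: first cell '.' (not opp) -> no flip
Dir S: first cell '.' (not opp) -> no flip
Dir SE: first cell '.' (not opp) -> no flip
All flips: (3,2) (4,2) (5,2)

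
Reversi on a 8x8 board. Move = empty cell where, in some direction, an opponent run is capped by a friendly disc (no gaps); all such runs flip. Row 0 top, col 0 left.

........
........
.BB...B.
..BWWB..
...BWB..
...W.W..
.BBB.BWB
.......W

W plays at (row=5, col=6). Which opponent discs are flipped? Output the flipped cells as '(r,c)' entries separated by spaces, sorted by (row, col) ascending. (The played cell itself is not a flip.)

Answer: (4,5)

Derivation:
Dir NW: opp run (4,5) capped by W -> flip
Dir N: first cell '.' (not opp) -> no flip
Dir NE: first cell '.' (not opp) -> no flip
Dir W: first cell 'W' (not opp) -> no flip
Dir E: first cell '.' (not opp) -> no flip
Dir SW: opp run (6,5), next='.' -> no flip
Dir S: first cell 'W' (not opp) -> no flip
Dir SE: opp run (6,7), next=edge -> no flip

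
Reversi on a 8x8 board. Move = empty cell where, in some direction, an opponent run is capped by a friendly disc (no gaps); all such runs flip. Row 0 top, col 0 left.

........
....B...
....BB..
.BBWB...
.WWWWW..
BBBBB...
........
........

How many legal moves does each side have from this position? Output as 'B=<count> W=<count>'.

-- B to move --
(2,2): no bracket -> illegal
(2,3): flips 2 -> legal
(3,0): flips 1 -> legal
(3,5): flips 1 -> legal
(3,6): flips 1 -> legal
(4,0): no bracket -> illegal
(4,6): no bracket -> illegal
(5,5): no bracket -> illegal
(5,6): flips 1 -> legal
B mobility = 5
-- W to move --
(0,3): no bracket -> illegal
(0,4): flips 3 -> legal
(0,5): no bracket -> illegal
(1,3): no bracket -> illegal
(1,5): flips 1 -> legal
(1,6): flips 2 -> legal
(2,0): flips 1 -> legal
(2,1): flips 2 -> legal
(2,2): flips 1 -> legal
(2,3): flips 2 -> legal
(2,6): no bracket -> illegal
(3,0): flips 2 -> legal
(3,5): flips 1 -> legal
(3,6): no bracket -> illegal
(4,0): no bracket -> illegal
(5,5): no bracket -> illegal
(6,0): flips 1 -> legal
(6,1): flips 2 -> legal
(6,2): flips 2 -> legal
(6,3): flips 3 -> legal
(6,4): flips 2 -> legal
(6,5): flips 1 -> legal
W mobility = 15

Answer: B=5 W=15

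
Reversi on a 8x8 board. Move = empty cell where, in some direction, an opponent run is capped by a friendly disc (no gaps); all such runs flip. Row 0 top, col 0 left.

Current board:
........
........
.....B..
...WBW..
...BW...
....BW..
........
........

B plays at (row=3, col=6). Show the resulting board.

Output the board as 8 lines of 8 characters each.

Place B at (3,6); scan 8 dirs for brackets.
Dir NW: first cell 'B' (not opp) -> no flip
Dir N: first cell '.' (not opp) -> no flip
Dir NE: first cell '.' (not opp) -> no flip
Dir W: opp run (3,5) capped by B -> flip
Dir E: first cell '.' (not opp) -> no flip
Dir SW: first cell '.' (not opp) -> no flip
Dir S: first cell '.' (not opp) -> no flip
Dir SE: first cell '.' (not opp) -> no flip
All flips: (3,5)

Answer: ........
........
.....B..
...WBBB.
...BW...
....BW..
........
........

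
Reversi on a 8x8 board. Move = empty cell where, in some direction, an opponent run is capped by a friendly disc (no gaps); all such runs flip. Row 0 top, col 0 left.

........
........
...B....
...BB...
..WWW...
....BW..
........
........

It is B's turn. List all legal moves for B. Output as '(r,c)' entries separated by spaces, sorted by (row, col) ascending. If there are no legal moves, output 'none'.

(3,1): no bracket -> illegal
(3,2): flips 1 -> legal
(3,5): no bracket -> illegal
(4,1): no bracket -> illegal
(4,5): no bracket -> illegal
(4,6): no bracket -> illegal
(5,1): flips 1 -> legal
(5,2): flips 1 -> legal
(5,3): flips 1 -> legal
(5,6): flips 1 -> legal
(6,4): no bracket -> illegal
(6,5): no bracket -> illegal
(6,6): flips 2 -> legal

Answer: (3,2) (5,1) (5,2) (5,3) (5,6) (6,6)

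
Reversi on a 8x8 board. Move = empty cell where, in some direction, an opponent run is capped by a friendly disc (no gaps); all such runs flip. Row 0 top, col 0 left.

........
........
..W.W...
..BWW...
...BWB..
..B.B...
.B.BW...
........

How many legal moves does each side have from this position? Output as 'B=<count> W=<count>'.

Answer: B=7 W=7

Derivation:
-- B to move --
(1,1): no bracket -> illegal
(1,2): flips 1 -> legal
(1,3): no bracket -> illegal
(1,4): flips 3 -> legal
(1,5): no bracket -> illegal
(2,1): no bracket -> illegal
(2,3): flips 2 -> legal
(2,5): flips 1 -> legal
(3,1): no bracket -> illegal
(3,5): flips 2 -> legal
(4,2): no bracket -> illegal
(5,3): no bracket -> illegal
(5,5): no bracket -> illegal
(6,5): flips 1 -> legal
(7,3): no bracket -> illegal
(7,4): flips 1 -> legal
(7,5): no bracket -> illegal
B mobility = 7
-- W to move --
(2,1): no bracket -> illegal
(2,3): no bracket -> illegal
(3,1): flips 1 -> legal
(3,5): no bracket -> illegal
(3,6): no bracket -> illegal
(4,1): no bracket -> illegal
(4,2): flips 2 -> legal
(4,6): flips 1 -> legal
(5,0): no bracket -> illegal
(5,1): no bracket -> illegal
(5,3): flips 1 -> legal
(5,5): no bracket -> illegal
(5,6): flips 1 -> legal
(6,0): no bracket -> illegal
(6,2): flips 1 -> legal
(6,5): no bracket -> illegal
(7,0): flips 3 -> legal
(7,1): no bracket -> illegal
(7,2): no bracket -> illegal
(7,3): no bracket -> illegal
(7,4): no bracket -> illegal
W mobility = 7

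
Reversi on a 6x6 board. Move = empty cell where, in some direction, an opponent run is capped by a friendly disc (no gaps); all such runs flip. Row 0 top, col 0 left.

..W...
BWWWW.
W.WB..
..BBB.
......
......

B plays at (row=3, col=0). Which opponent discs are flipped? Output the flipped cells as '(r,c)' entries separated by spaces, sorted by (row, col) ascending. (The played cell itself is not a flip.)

Answer: (2,0)

Derivation:
Dir NW: edge -> no flip
Dir N: opp run (2,0) capped by B -> flip
Dir NE: first cell '.' (not opp) -> no flip
Dir W: edge -> no flip
Dir E: first cell '.' (not opp) -> no flip
Dir SW: edge -> no flip
Dir S: first cell '.' (not opp) -> no flip
Dir SE: first cell '.' (not opp) -> no flip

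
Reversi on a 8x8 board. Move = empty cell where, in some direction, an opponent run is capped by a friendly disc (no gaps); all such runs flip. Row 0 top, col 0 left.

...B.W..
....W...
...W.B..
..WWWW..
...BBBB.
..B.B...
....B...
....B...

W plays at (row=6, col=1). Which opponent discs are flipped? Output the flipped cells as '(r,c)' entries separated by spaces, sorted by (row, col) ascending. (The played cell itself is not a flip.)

Answer: (4,3) (5,2)

Derivation:
Dir NW: first cell '.' (not opp) -> no flip
Dir N: first cell '.' (not opp) -> no flip
Dir NE: opp run (5,2) (4,3) capped by W -> flip
Dir W: first cell '.' (not opp) -> no flip
Dir E: first cell '.' (not opp) -> no flip
Dir SW: first cell '.' (not opp) -> no flip
Dir S: first cell '.' (not opp) -> no flip
Dir SE: first cell '.' (not opp) -> no flip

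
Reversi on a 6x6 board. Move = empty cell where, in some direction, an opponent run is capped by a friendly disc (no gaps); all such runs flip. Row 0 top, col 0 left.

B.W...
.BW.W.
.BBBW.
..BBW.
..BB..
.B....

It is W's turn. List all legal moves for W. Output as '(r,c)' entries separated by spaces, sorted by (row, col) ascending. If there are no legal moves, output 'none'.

(0,1): no bracket -> illegal
(1,0): flips 1 -> legal
(1,3): no bracket -> illegal
(2,0): flips 4 -> legal
(3,0): flips 1 -> legal
(3,1): flips 2 -> legal
(4,0): no bracket -> illegal
(4,1): flips 2 -> legal
(4,4): no bracket -> illegal
(5,0): no bracket -> illegal
(5,2): flips 4 -> legal
(5,3): no bracket -> illegal
(5,4): no bracket -> illegal

Answer: (1,0) (2,0) (3,0) (3,1) (4,1) (5,2)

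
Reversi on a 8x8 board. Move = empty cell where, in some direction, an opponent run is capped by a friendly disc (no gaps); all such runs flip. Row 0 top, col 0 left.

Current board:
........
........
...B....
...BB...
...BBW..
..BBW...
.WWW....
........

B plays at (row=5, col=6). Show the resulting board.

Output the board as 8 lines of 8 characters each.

Answer: ........
........
...B....
...BB...
...BBB..
..BBW.B.
.WWW....
........

Derivation:
Place B at (5,6); scan 8 dirs for brackets.
Dir NW: opp run (4,5) capped by B -> flip
Dir N: first cell '.' (not opp) -> no flip
Dir NE: first cell '.' (not opp) -> no flip
Dir W: first cell '.' (not opp) -> no flip
Dir E: first cell '.' (not opp) -> no flip
Dir SW: first cell '.' (not opp) -> no flip
Dir S: first cell '.' (not opp) -> no flip
Dir SE: first cell '.' (not opp) -> no flip
All flips: (4,5)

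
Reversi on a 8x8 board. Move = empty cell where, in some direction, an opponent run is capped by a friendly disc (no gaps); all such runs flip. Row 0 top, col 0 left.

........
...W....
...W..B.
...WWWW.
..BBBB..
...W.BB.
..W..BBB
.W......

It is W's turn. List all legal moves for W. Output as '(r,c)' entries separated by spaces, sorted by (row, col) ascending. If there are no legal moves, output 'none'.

Answer: (1,6) (1,7) (3,1) (5,1) (5,2) (5,4) (7,5) (7,7)

Derivation:
(1,5): no bracket -> illegal
(1,6): flips 1 -> legal
(1,7): flips 1 -> legal
(2,5): no bracket -> illegal
(2,7): no bracket -> illegal
(3,1): flips 1 -> legal
(3,2): no bracket -> illegal
(3,7): no bracket -> illegal
(4,1): no bracket -> illegal
(4,6): no bracket -> illegal
(4,7): no bracket -> illegal
(5,1): flips 1 -> legal
(5,2): flips 1 -> legal
(5,4): flips 2 -> legal
(5,7): no bracket -> illegal
(6,4): no bracket -> illegal
(7,4): no bracket -> illegal
(7,5): flips 3 -> legal
(7,6): no bracket -> illegal
(7,7): flips 3 -> legal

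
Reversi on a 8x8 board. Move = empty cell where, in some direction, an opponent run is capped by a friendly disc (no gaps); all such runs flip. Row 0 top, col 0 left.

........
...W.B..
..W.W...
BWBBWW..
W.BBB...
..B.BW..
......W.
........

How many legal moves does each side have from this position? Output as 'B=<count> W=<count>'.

-- B to move --
(0,2): no bracket -> illegal
(0,3): no bracket -> illegal
(0,4): no bracket -> illegal
(1,1): flips 1 -> legal
(1,2): flips 1 -> legal
(1,4): flips 2 -> legal
(2,0): flips 1 -> legal
(2,1): no bracket -> illegal
(2,3): no bracket -> illegal
(2,5): flips 1 -> legal
(2,6): flips 1 -> legal
(3,6): flips 2 -> legal
(4,1): no bracket -> illegal
(4,5): no bracket -> illegal
(4,6): no bracket -> illegal
(5,0): flips 1 -> legal
(5,1): no bracket -> illegal
(5,6): flips 1 -> legal
(5,7): no bracket -> illegal
(6,4): no bracket -> illegal
(6,5): no bracket -> illegal
(6,7): no bracket -> illegal
(7,5): no bracket -> illegal
(7,6): no bracket -> illegal
(7,7): flips 2 -> legal
B mobility = 10
-- W to move --
(0,4): no bracket -> illegal
(0,5): no bracket -> illegal
(0,6): flips 1 -> legal
(1,4): no bracket -> illegal
(1,6): no bracket -> illegal
(2,0): flips 1 -> legal
(2,1): no bracket -> illegal
(2,3): no bracket -> illegal
(2,5): no bracket -> illegal
(2,6): no bracket -> illegal
(4,1): no bracket -> illegal
(4,5): no bracket -> illegal
(5,1): flips 2 -> legal
(5,3): flips 3 -> legal
(6,1): flips 2 -> legal
(6,2): flips 3 -> legal
(6,3): no bracket -> illegal
(6,4): flips 2 -> legal
(6,5): no bracket -> illegal
W mobility = 7

Answer: B=10 W=7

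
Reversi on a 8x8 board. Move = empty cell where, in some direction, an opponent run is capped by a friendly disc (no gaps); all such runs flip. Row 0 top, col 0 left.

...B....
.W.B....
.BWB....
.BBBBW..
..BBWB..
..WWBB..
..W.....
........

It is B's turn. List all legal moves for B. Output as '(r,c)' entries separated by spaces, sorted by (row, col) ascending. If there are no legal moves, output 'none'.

(0,0): flips 2 -> legal
(0,1): flips 1 -> legal
(0,2): no bracket -> illegal
(1,0): no bracket -> illegal
(1,2): flips 1 -> legal
(2,0): no bracket -> illegal
(2,4): no bracket -> illegal
(2,5): flips 1 -> legal
(2,6): no bracket -> illegal
(3,6): flips 1 -> legal
(4,1): no bracket -> illegal
(4,6): no bracket -> illegal
(5,1): flips 2 -> legal
(6,1): flips 1 -> legal
(6,3): flips 1 -> legal
(6,4): flips 1 -> legal
(7,1): no bracket -> illegal
(7,2): flips 2 -> legal
(7,3): no bracket -> illegal

Answer: (0,0) (0,1) (1,2) (2,5) (3,6) (5,1) (6,1) (6,3) (6,4) (7,2)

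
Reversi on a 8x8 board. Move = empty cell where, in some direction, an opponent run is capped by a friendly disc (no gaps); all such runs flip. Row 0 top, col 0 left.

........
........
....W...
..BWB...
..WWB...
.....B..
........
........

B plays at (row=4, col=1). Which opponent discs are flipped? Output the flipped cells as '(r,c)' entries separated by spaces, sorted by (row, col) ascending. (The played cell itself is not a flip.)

Dir NW: first cell '.' (not opp) -> no flip
Dir N: first cell '.' (not opp) -> no flip
Dir NE: first cell 'B' (not opp) -> no flip
Dir W: first cell '.' (not opp) -> no flip
Dir E: opp run (4,2) (4,3) capped by B -> flip
Dir SW: first cell '.' (not opp) -> no flip
Dir S: first cell '.' (not opp) -> no flip
Dir SE: first cell '.' (not opp) -> no flip

Answer: (4,2) (4,3)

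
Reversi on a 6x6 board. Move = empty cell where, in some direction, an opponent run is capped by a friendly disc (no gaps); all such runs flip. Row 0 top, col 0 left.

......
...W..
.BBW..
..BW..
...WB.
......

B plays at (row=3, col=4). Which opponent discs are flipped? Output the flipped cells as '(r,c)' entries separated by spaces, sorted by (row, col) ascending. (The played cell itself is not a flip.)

Dir NW: opp run (2,3), next='.' -> no flip
Dir N: first cell '.' (not opp) -> no flip
Dir NE: first cell '.' (not opp) -> no flip
Dir W: opp run (3,3) capped by B -> flip
Dir E: first cell '.' (not opp) -> no flip
Dir SW: opp run (4,3), next='.' -> no flip
Dir S: first cell 'B' (not opp) -> no flip
Dir SE: first cell '.' (not opp) -> no flip

Answer: (3,3)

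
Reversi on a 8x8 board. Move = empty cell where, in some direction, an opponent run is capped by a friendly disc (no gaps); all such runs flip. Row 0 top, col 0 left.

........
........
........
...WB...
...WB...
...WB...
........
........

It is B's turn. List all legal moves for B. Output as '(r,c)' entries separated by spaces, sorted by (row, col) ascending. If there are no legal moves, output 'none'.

Answer: (2,2) (3,2) (4,2) (5,2) (6,2)

Derivation:
(2,2): flips 1 -> legal
(2,3): no bracket -> illegal
(2,4): no bracket -> illegal
(3,2): flips 2 -> legal
(4,2): flips 1 -> legal
(5,2): flips 2 -> legal
(6,2): flips 1 -> legal
(6,3): no bracket -> illegal
(6,4): no bracket -> illegal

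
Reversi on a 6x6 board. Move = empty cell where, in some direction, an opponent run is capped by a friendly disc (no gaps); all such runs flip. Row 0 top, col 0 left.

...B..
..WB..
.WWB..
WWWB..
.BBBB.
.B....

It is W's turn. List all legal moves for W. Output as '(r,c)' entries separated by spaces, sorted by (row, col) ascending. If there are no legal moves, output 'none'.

(0,2): no bracket -> illegal
(0,4): flips 1 -> legal
(1,4): flips 2 -> legal
(2,4): flips 1 -> legal
(3,4): flips 2 -> legal
(3,5): no bracket -> illegal
(4,0): no bracket -> illegal
(4,5): no bracket -> illegal
(5,0): flips 1 -> legal
(5,2): flips 2 -> legal
(5,3): flips 1 -> legal
(5,4): flips 1 -> legal
(5,5): flips 2 -> legal

Answer: (0,4) (1,4) (2,4) (3,4) (5,0) (5,2) (5,3) (5,4) (5,5)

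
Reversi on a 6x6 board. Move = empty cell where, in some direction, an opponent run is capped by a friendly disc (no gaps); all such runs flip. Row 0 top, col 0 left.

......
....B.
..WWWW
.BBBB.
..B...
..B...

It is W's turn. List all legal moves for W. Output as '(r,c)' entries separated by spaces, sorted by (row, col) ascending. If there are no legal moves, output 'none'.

(0,3): flips 1 -> legal
(0,4): flips 1 -> legal
(0,5): flips 1 -> legal
(1,3): no bracket -> illegal
(1,5): no bracket -> illegal
(2,0): no bracket -> illegal
(2,1): no bracket -> illegal
(3,0): no bracket -> illegal
(3,5): no bracket -> illegal
(4,0): flips 1 -> legal
(4,1): flips 1 -> legal
(4,3): flips 2 -> legal
(4,4): flips 2 -> legal
(4,5): flips 1 -> legal
(5,1): flips 2 -> legal
(5,3): no bracket -> illegal

Answer: (0,3) (0,4) (0,5) (4,0) (4,1) (4,3) (4,4) (4,5) (5,1)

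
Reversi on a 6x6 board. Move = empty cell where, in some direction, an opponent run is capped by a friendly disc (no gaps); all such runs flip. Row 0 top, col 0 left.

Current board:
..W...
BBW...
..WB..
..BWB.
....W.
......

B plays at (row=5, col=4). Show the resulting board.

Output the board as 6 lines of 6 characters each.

Answer: ..W...
BBW...
..WB..
..BWB.
....B.
....B.

Derivation:
Place B at (5,4); scan 8 dirs for brackets.
Dir NW: first cell '.' (not opp) -> no flip
Dir N: opp run (4,4) capped by B -> flip
Dir NE: first cell '.' (not opp) -> no flip
Dir W: first cell '.' (not opp) -> no flip
Dir E: first cell '.' (not opp) -> no flip
Dir SW: edge -> no flip
Dir S: edge -> no flip
Dir SE: edge -> no flip
All flips: (4,4)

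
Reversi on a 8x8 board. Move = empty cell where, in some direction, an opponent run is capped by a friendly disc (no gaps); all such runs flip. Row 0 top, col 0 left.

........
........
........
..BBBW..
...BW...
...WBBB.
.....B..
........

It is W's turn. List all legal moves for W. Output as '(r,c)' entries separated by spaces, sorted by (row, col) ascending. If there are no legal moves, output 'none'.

Answer: (2,2) (2,3) (2,4) (3,1) (4,2) (5,7) (6,4) (6,6)

Derivation:
(2,1): no bracket -> illegal
(2,2): flips 1 -> legal
(2,3): flips 2 -> legal
(2,4): flips 1 -> legal
(2,5): no bracket -> illegal
(3,1): flips 3 -> legal
(4,1): no bracket -> illegal
(4,2): flips 1 -> legal
(4,5): no bracket -> illegal
(4,6): no bracket -> illegal
(4,7): no bracket -> illegal
(5,2): no bracket -> illegal
(5,7): flips 3 -> legal
(6,3): no bracket -> illegal
(6,4): flips 1 -> legal
(6,6): flips 1 -> legal
(6,7): no bracket -> illegal
(7,4): no bracket -> illegal
(7,5): no bracket -> illegal
(7,6): no bracket -> illegal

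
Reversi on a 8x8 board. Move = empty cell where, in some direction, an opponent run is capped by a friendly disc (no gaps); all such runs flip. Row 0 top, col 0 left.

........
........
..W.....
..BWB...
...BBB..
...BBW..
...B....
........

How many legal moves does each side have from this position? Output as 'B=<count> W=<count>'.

-- B to move --
(1,1): flips 2 -> legal
(1,2): flips 1 -> legal
(1,3): no bracket -> illegal
(2,1): no bracket -> illegal
(2,3): flips 1 -> legal
(2,4): no bracket -> illegal
(3,1): no bracket -> illegal
(4,2): no bracket -> illegal
(4,6): no bracket -> illegal
(5,6): flips 1 -> legal
(6,4): no bracket -> illegal
(6,5): flips 1 -> legal
(6,6): flips 1 -> legal
B mobility = 6
-- W to move --
(2,1): no bracket -> illegal
(2,3): no bracket -> illegal
(2,4): no bracket -> illegal
(2,5): no bracket -> illegal
(3,1): flips 1 -> legal
(3,5): flips 2 -> legal
(3,6): no bracket -> illegal
(4,1): no bracket -> illegal
(4,2): flips 1 -> legal
(4,6): no bracket -> illegal
(5,2): flips 2 -> legal
(5,6): no bracket -> illegal
(6,2): no bracket -> illegal
(6,4): no bracket -> illegal
(6,5): no bracket -> illegal
(7,2): no bracket -> illegal
(7,3): flips 3 -> legal
(7,4): no bracket -> illegal
W mobility = 5

Answer: B=6 W=5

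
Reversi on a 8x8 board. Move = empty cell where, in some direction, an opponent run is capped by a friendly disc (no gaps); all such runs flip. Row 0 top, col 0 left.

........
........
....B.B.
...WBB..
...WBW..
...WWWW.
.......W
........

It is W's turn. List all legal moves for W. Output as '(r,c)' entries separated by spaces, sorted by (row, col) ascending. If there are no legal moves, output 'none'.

(1,3): no bracket -> illegal
(1,4): flips 3 -> legal
(1,5): flips 1 -> legal
(1,6): no bracket -> illegal
(1,7): flips 3 -> legal
(2,3): flips 1 -> legal
(2,5): flips 2 -> legal
(2,7): no bracket -> illegal
(3,6): flips 2 -> legal
(3,7): no bracket -> illegal
(4,6): no bracket -> illegal

Answer: (1,4) (1,5) (1,7) (2,3) (2,5) (3,6)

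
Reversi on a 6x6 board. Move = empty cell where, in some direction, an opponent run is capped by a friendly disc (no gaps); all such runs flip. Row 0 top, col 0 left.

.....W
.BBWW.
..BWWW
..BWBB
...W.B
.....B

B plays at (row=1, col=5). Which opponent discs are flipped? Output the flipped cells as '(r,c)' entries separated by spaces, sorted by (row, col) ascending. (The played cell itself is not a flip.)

Answer: (1,3) (1,4) (2,5)

Derivation:
Dir NW: first cell '.' (not opp) -> no flip
Dir N: opp run (0,5), next=edge -> no flip
Dir NE: edge -> no flip
Dir W: opp run (1,4) (1,3) capped by B -> flip
Dir E: edge -> no flip
Dir SW: opp run (2,4) (3,3), next='.' -> no flip
Dir S: opp run (2,5) capped by B -> flip
Dir SE: edge -> no flip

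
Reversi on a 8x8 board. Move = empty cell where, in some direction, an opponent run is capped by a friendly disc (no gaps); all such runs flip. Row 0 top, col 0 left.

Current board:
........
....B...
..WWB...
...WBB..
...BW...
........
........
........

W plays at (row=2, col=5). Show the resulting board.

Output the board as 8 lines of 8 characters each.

Place W at (2,5); scan 8 dirs for brackets.
Dir NW: opp run (1,4), next='.' -> no flip
Dir N: first cell '.' (not opp) -> no flip
Dir NE: first cell '.' (not opp) -> no flip
Dir W: opp run (2,4) capped by W -> flip
Dir E: first cell '.' (not opp) -> no flip
Dir SW: opp run (3,4) (4,3), next='.' -> no flip
Dir S: opp run (3,5), next='.' -> no flip
Dir SE: first cell '.' (not opp) -> no flip
All flips: (2,4)

Answer: ........
....B...
..WWWW..
...WBB..
...BW...
........
........
........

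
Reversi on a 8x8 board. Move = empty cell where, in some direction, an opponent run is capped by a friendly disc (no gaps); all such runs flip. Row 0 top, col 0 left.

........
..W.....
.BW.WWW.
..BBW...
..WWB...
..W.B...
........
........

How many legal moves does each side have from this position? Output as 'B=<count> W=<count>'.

Answer: B=11 W=9

Derivation:
-- B to move --
(0,1): no bracket -> illegal
(0,2): flips 2 -> legal
(0,3): flips 1 -> legal
(1,1): flips 1 -> legal
(1,3): no bracket -> illegal
(1,4): flips 2 -> legal
(1,5): flips 1 -> legal
(1,6): no bracket -> illegal
(1,7): no bracket -> illegal
(2,3): flips 1 -> legal
(2,7): no bracket -> illegal
(3,1): no bracket -> illegal
(3,5): flips 1 -> legal
(3,6): no bracket -> illegal
(3,7): no bracket -> illegal
(4,1): flips 2 -> legal
(4,5): no bracket -> illegal
(5,1): flips 1 -> legal
(5,3): flips 1 -> legal
(6,1): no bracket -> illegal
(6,2): flips 2 -> legal
(6,3): no bracket -> illegal
B mobility = 11
-- W to move --
(1,0): flips 2 -> legal
(1,1): no bracket -> illegal
(2,0): flips 1 -> legal
(2,3): flips 1 -> legal
(3,0): flips 1 -> legal
(3,1): flips 2 -> legal
(3,5): no bracket -> illegal
(4,1): no bracket -> illegal
(4,5): flips 1 -> legal
(5,3): no bracket -> illegal
(5,5): flips 2 -> legal
(6,3): no bracket -> illegal
(6,4): flips 2 -> legal
(6,5): flips 1 -> legal
W mobility = 9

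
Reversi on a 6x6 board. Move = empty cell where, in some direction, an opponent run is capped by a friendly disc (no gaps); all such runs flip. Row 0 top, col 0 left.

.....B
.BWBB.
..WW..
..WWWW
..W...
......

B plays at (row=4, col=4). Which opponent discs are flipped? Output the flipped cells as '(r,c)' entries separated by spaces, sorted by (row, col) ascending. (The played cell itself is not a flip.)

Answer: (2,2) (3,3)

Derivation:
Dir NW: opp run (3,3) (2,2) capped by B -> flip
Dir N: opp run (3,4), next='.' -> no flip
Dir NE: opp run (3,5), next=edge -> no flip
Dir W: first cell '.' (not opp) -> no flip
Dir E: first cell '.' (not opp) -> no flip
Dir SW: first cell '.' (not opp) -> no flip
Dir S: first cell '.' (not opp) -> no flip
Dir SE: first cell '.' (not opp) -> no flip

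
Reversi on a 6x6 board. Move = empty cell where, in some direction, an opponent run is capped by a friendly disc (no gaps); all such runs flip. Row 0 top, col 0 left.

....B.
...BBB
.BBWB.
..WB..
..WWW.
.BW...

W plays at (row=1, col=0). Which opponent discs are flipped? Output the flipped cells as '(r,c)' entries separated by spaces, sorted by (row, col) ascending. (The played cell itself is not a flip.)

Dir NW: edge -> no flip
Dir N: first cell '.' (not opp) -> no flip
Dir NE: first cell '.' (not opp) -> no flip
Dir W: edge -> no flip
Dir E: first cell '.' (not opp) -> no flip
Dir SW: edge -> no flip
Dir S: first cell '.' (not opp) -> no flip
Dir SE: opp run (2,1) capped by W -> flip

Answer: (2,1)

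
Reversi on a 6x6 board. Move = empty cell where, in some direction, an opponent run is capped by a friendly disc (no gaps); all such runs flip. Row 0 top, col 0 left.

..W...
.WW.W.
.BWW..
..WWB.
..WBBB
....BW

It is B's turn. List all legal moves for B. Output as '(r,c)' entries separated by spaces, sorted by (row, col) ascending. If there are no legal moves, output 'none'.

(0,0): flips 3 -> legal
(0,1): flips 3 -> legal
(0,3): flips 1 -> legal
(0,4): no bracket -> illegal
(0,5): no bracket -> illegal
(1,0): no bracket -> illegal
(1,3): flips 2 -> legal
(1,5): no bracket -> illegal
(2,0): no bracket -> illegal
(2,4): flips 2 -> legal
(2,5): no bracket -> illegal
(3,1): flips 2 -> legal
(4,1): flips 1 -> legal
(5,1): no bracket -> illegal
(5,2): no bracket -> illegal
(5,3): no bracket -> illegal

Answer: (0,0) (0,1) (0,3) (1,3) (2,4) (3,1) (4,1)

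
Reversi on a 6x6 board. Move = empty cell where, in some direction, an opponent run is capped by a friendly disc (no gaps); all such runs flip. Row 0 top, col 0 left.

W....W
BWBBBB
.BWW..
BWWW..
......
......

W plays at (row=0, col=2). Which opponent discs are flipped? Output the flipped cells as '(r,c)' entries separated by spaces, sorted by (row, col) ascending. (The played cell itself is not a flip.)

Answer: (1,2)

Derivation:
Dir NW: edge -> no flip
Dir N: edge -> no flip
Dir NE: edge -> no flip
Dir W: first cell '.' (not opp) -> no flip
Dir E: first cell '.' (not opp) -> no flip
Dir SW: first cell 'W' (not opp) -> no flip
Dir S: opp run (1,2) capped by W -> flip
Dir SE: opp run (1,3), next='.' -> no flip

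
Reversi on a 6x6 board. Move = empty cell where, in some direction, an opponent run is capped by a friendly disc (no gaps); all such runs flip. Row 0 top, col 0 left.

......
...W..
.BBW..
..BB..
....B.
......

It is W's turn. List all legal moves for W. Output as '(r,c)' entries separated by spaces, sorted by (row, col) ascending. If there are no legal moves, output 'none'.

(1,0): no bracket -> illegal
(1,1): no bracket -> illegal
(1,2): no bracket -> illegal
(2,0): flips 2 -> legal
(2,4): no bracket -> illegal
(3,0): no bracket -> illegal
(3,1): flips 1 -> legal
(3,4): no bracket -> illegal
(3,5): no bracket -> illegal
(4,1): flips 1 -> legal
(4,2): no bracket -> illegal
(4,3): flips 1 -> legal
(4,5): no bracket -> illegal
(5,3): no bracket -> illegal
(5,4): no bracket -> illegal
(5,5): no bracket -> illegal

Answer: (2,0) (3,1) (4,1) (4,3)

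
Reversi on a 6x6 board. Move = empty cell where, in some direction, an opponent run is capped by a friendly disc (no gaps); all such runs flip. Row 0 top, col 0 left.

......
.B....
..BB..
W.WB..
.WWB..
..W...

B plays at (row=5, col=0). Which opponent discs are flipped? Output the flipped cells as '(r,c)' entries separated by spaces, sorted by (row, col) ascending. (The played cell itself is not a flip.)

Dir NW: edge -> no flip
Dir N: first cell '.' (not opp) -> no flip
Dir NE: opp run (4,1) (3,2) capped by B -> flip
Dir W: edge -> no flip
Dir E: first cell '.' (not opp) -> no flip
Dir SW: edge -> no flip
Dir S: edge -> no flip
Dir SE: edge -> no flip

Answer: (3,2) (4,1)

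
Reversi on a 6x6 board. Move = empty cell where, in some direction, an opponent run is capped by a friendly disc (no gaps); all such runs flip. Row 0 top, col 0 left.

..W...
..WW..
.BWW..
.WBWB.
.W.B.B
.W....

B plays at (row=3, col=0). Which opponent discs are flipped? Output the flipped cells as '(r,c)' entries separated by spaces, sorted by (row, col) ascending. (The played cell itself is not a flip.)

Answer: (3,1)

Derivation:
Dir NW: edge -> no flip
Dir N: first cell '.' (not opp) -> no flip
Dir NE: first cell 'B' (not opp) -> no flip
Dir W: edge -> no flip
Dir E: opp run (3,1) capped by B -> flip
Dir SW: edge -> no flip
Dir S: first cell '.' (not opp) -> no flip
Dir SE: opp run (4,1), next='.' -> no flip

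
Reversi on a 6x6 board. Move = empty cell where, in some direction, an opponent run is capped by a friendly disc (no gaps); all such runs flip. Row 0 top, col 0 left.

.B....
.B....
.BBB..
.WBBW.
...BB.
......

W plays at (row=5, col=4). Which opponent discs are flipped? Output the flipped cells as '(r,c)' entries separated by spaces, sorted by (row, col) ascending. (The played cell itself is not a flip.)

Answer: (4,4)

Derivation:
Dir NW: opp run (4,3) (3,2) (2,1), next='.' -> no flip
Dir N: opp run (4,4) capped by W -> flip
Dir NE: first cell '.' (not opp) -> no flip
Dir W: first cell '.' (not opp) -> no flip
Dir E: first cell '.' (not opp) -> no flip
Dir SW: edge -> no flip
Dir S: edge -> no flip
Dir SE: edge -> no flip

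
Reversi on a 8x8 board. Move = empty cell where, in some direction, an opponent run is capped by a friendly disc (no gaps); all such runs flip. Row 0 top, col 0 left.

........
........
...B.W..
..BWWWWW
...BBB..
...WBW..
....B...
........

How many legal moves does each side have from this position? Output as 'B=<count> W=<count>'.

-- B to move --
(1,4): no bracket -> illegal
(1,5): flips 2 -> legal
(1,6): flips 2 -> legal
(2,2): flips 1 -> legal
(2,4): flips 1 -> legal
(2,6): flips 1 -> legal
(2,7): flips 1 -> legal
(4,2): flips 1 -> legal
(4,6): flips 1 -> legal
(4,7): no bracket -> illegal
(5,2): flips 1 -> legal
(5,6): flips 1 -> legal
(6,2): flips 1 -> legal
(6,3): flips 1 -> legal
(6,5): flips 1 -> legal
(6,6): flips 1 -> legal
B mobility = 14
-- W to move --
(1,2): flips 1 -> legal
(1,3): flips 1 -> legal
(1,4): no bracket -> illegal
(2,1): no bracket -> illegal
(2,2): no bracket -> illegal
(2,4): no bracket -> illegal
(3,1): flips 1 -> legal
(4,1): no bracket -> illegal
(4,2): no bracket -> illegal
(4,6): no bracket -> illegal
(5,2): flips 1 -> legal
(5,6): flips 1 -> legal
(6,3): flips 2 -> legal
(6,5): no bracket -> illegal
(7,3): flips 1 -> legal
(7,4): flips 3 -> legal
(7,5): flips 1 -> legal
W mobility = 9

Answer: B=14 W=9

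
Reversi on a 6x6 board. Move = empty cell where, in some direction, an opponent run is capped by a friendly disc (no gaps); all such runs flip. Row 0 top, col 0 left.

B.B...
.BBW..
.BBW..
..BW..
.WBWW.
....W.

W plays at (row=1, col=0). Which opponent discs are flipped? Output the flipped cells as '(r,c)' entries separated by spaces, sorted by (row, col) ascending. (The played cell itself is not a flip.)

Answer: (1,1) (1,2) (2,1) (3,2)

Derivation:
Dir NW: edge -> no flip
Dir N: opp run (0,0), next=edge -> no flip
Dir NE: first cell '.' (not opp) -> no flip
Dir W: edge -> no flip
Dir E: opp run (1,1) (1,2) capped by W -> flip
Dir SW: edge -> no flip
Dir S: first cell '.' (not opp) -> no flip
Dir SE: opp run (2,1) (3,2) capped by W -> flip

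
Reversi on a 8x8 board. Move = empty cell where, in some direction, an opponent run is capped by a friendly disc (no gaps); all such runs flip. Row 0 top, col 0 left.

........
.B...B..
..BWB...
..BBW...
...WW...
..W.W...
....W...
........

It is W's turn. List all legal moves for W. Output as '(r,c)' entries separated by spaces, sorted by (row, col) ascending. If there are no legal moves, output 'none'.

Answer: (0,0) (1,4) (2,1) (2,5) (3,1) (4,1)

Derivation:
(0,0): flips 3 -> legal
(0,1): no bracket -> illegal
(0,2): no bracket -> illegal
(0,4): no bracket -> illegal
(0,5): no bracket -> illegal
(0,6): no bracket -> illegal
(1,0): no bracket -> illegal
(1,2): no bracket -> illegal
(1,3): no bracket -> illegal
(1,4): flips 1 -> legal
(1,6): no bracket -> illegal
(2,0): no bracket -> illegal
(2,1): flips 2 -> legal
(2,5): flips 1 -> legal
(2,6): no bracket -> illegal
(3,1): flips 2 -> legal
(3,5): no bracket -> illegal
(4,1): flips 1 -> legal
(4,2): no bracket -> illegal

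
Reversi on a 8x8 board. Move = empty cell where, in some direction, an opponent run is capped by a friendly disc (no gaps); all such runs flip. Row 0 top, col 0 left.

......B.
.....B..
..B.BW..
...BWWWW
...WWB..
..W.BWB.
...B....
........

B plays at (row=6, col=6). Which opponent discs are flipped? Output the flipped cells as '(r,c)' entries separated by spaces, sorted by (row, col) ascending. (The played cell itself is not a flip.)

Answer: (4,4) (5,5)

Derivation:
Dir NW: opp run (5,5) (4,4) capped by B -> flip
Dir N: first cell 'B' (not opp) -> no flip
Dir NE: first cell '.' (not opp) -> no flip
Dir W: first cell '.' (not opp) -> no flip
Dir E: first cell '.' (not opp) -> no flip
Dir SW: first cell '.' (not opp) -> no flip
Dir S: first cell '.' (not opp) -> no flip
Dir SE: first cell '.' (not opp) -> no flip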